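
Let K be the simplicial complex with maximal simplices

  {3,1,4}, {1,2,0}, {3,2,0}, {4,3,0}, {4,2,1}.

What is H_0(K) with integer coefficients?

H_0 ≅ Z.

Fix the vertex order 0 < 1 < 2 < 3 < 4 and write every simplex with vertices in increasing order. Then dim K = 2 and the simplices of K are:

  0-simplices (5): [0], [1], [2], [3], [4]
  1-simplices (10): [0,1], [0,2], [0,3], [0,4], [1,2], [1,3], [1,4], [2,3], [2,4], [3,4]
  2-simplices (5): [0,1,2], [0,2,3], [0,3,4], [1,2,4], [1,3,4]

Hence C_0 ≅ Z^5, C_1 ≅ Z^10, C_2 ≅ Z^5.

∂_1: C_1 → C_0 is given by ∂[p,q] = [q] − [p]. For instance
  ∂[3,4] = [4] − [3].
The resulting 5×10 matrix has rank 4, and its Smith normal form has invariant factors (1,1,1,1).

∂_2: C_2 → C_1 acts by ∂[p,q,r] = [q,r] − [p,r] + [p,q]. For instance
  ∂[0,2,3] = [2,3] − [0,3] + [0,2],
  ∂[1,3,4] = [3,4] − [1,4] + [1,3].
The 10×5 boundary matrix has rank 5 and Smith normal form diag(1,1,1,1,1).

Reading off H_k = ker ∂_k / im ∂_{k+1}:

  H_0: rank C_0 − rank ∂_1 = 5 − 4 = 1, and the invariant factors of ∂_1 are all 1, so H_0 = Z.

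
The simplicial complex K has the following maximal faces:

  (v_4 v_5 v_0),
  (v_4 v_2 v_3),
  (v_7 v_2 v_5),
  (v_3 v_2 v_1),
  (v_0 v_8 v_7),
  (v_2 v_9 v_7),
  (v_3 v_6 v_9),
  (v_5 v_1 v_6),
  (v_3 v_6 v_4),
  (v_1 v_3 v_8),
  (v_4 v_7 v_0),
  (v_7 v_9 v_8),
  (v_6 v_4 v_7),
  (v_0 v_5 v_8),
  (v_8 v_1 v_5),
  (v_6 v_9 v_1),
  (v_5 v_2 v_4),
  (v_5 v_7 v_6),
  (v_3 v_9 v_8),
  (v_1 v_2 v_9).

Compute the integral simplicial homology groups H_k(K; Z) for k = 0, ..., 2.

H_0 = Z,  H_1 = Z ⊕ Z/2Z,  H_2 = 0.

Fix the vertex order v_0 < v_1 < v_2 < v_3 < v_4 < v_5 < v_6 < v_7 < v_8 < v_9 and write every simplex with vertices in increasing order. Then dim K = 2 and the simplices of K are:

  0-simplices (10): [v_0], [v_1], [v_2], [v_3], [v_4], [v_5], [v_6], [v_7], [v_8], [v_9]
  1-simplices (30): (30 of them)
  2-simplices (20): (20 of them)

so the chain groups are C_0 ≅ Z^10, C_1 ≅ Z^30, C_2 ≅ Z^20.

Boundary ∂_1: C_1 → C_0 sends each edge [p,q] (with p < q) to q − p.
This gives a 10×30 integer matrix of rank 9; reducing to Smith normal form yields diagonal entries (1,1,1,1,1,1,1,1,1).

Boundary ∂_2: C_2 → C_1 sends each 2-simplex [p,q,r] to [q,r] − [p,r] + [p,q]. For instance
  ∂[v_1,v_2,v_3] = [v_2,v_3] − [v_1,v_3] + [v_1,v_2],
  ∂[v_1,v_5,v_6] = [v_5,v_6] − [v_1,v_6] + [v_1,v_5].
The resulting 30×20 matrix has rank 20, and its Smith normal form has invariant factors (1,1,1,1,1,1,1,1,1,1,1,1,1,1,1,1,1,1,1,2).

Computing H_k = (kernel of ∂_k) / (image of ∂_{k+1}):

  H_0: rank C_0 − rank ∂_1 = 10 − 9 = 1, and the invariant factors of ∂_1 are all 1, so H_0 ≅ Z.
  H_1: rank ker ∂_1 − rank ∂_2 = (30 − 9) − 20 = 1, and ∂_2 has invariant factor 2 > 1, so H_1 ≅ Z ⊕ Z/2Z.
  H_2: rank ker ∂_2 − rank ∂_3 = (20 − 20) − 0 = 0, and there is no ∂_3, so H_2 ≅ 0.

(K is a triangulation of the Klein bottle.)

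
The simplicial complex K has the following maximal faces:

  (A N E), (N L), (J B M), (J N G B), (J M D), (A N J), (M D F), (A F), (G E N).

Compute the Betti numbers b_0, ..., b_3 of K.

Take the total order A < B < D < E < F < G < J < L < M < N on the vertex set. Then K (dimension 3) consists of the simplices:

  0-simplices (10): A, B, D, E, F, G, J, L, M, N
  1-simplices (19): AE, AF, AJ, AN, BG, BJ, BM, BN, DF, DJ, DM, EG, EN, FM, GJ, GN, JM, JN, LN
  2-simplices (10): AEN, AJN, BGJ, BGN, BJM, BJN, DFM, DJM, EGN, GJN
  3-simplices (1): BGJN

so the chain groups are C_0 ≅ Z^10, C_1 ≅ Z^19, C_2 ≅ Z^10, C_3 ≅ Z^1.

∂_1: C_1 → C_0 maps an edge to its endpoints' difference, ∂[p,q] = q − p.
This gives a 10×19 integer matrix of rank 9; reducing to Smith normal form yields diagonal entries (1,1,1,1,1,1,1,1,1).

Boundary ∂_2: C_2 → C_1 sends each 2-simplex [p,q,r] to [q,r] − [p,r] + [p,q]. For instance
  ∂BGN = GN − BN + BG,
  ∂BJN = JN − BN + BJ.
The resulting 19×10 matrix has rank 9, and its Smith normal form has invariant factors (1,1,1,1,1,1,1,1,1).

Boundary ∂_3: C_3 → C_2 sends each 3-simplex σ to the alternating sum Σ_i (−1)^i (σ with its i-th vertex removed). For instance
  ∂BGJN = GJN − BJN + BGN − BGJ.
This gives a 10×1 integer matrix of rank 1; reducing to Smith normal form yields diagonal entries (1).

Reading off H_k = ker ∂_k / im ∂_{k+1}:

  H_0: rank C_0 − rank ∂_1 = 10 − 9 = 1, and the invariant factors of ∂_1 are all 1, so H_0 = Z.
  H_1: rank ker ∂_1 − rank ∂_2 = (19 − 9) − 9 = 1, and the invariant factors of ∂_2 are all 1, so H_1 = Z.
  H_2: rank ker ∂_2 − rank ∂_3 = (10 − 9) − 1 = 0, and the invariant factors of ∂_3 are all 1, so H_2 = 0.
  H_3: rank ker ∂_3 − rank ∂_4 = (1 − 1) − 0 = 0, and there is no ∂_4, so H_3 = 0.

Hence the Betti numbers are b_0 = 1, b_1 = 1, b_2 = 0, b_3 = 0.

b_0 = 1, b_1 = 1, b_2 = 0, b_3 = 0.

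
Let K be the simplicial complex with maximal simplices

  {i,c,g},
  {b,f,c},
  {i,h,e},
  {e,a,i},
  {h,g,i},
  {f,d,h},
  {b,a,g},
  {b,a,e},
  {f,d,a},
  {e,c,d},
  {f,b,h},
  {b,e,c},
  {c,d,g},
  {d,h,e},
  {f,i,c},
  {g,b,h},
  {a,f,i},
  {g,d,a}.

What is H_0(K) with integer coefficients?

H_0 = Z.

Fix the vertex order a < b < c < d < e < f < g < h < i and write every simplex with vertices in increasing order. Then dim K = 2 and the simplices of K are:

  0-simplices (9): a, b, c, d, e, f, g, h, i
  1-simplices (27): ab, ad, ae, af, ag, ai, bc, be, bf, bg, bh, cd, ce, cf, cg, ci, de, df, dg, dh, eh, ei, fh, fi, gh, gi, hi
  2-simplices (18): abe, abg, adf, adg, aei, afi, bce, bcf, bfh, bgh, cde, cdg, cfi, cgi, deh, dfh, ehi, ghi

so the chain groups are C_0 ≅ Z^9, C_1 ≅ Z^27, C_2 ≅ Z^18.

Boundary ∂_1: C_1 → C_0 is given by ∂[p,q] = [q] − [p].
The 9×27 boundary matrix has rank 8 and Smith normal form diag(1,1,1,1,1,1,1,1).

∂_2: C_2 → C_1 acts by ∂[p,q,r] = [q,r] − [p,r] + [p,q]. For instance
  ∂ehi = hi − ei + eh,
  ∂ghi = hi − gi + gh.
The 27×18 boundary matrix has rank 17 and Smith normal form diag(1,1,1,1,1,1,1,1,1,1,1,1,1,1,1,1,1).

Computing H_k = (kernel of ∂_k) / (image of ∂_{k+1}):

  H_0: rank C_0 − rank ∂_1 = 9 − 8 = 1, and the invariant factors of ∂_1 are all 1, so H_0 ≅ Z.

(K is a triangulation of the torus T^2.)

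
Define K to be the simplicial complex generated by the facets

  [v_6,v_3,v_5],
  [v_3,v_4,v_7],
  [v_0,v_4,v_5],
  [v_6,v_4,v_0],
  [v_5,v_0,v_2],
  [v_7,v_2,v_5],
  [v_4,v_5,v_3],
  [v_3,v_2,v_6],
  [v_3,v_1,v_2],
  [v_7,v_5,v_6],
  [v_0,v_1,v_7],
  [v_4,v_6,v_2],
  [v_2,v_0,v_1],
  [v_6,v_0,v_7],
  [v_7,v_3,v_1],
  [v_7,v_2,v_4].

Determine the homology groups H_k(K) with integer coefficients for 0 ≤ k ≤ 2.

H_0 ≅ Z,  H_1 ≅ Z^2,  H_2 ≅ Z.

Fix the vertex order v_0 < v_1 < v_2 < v_3 < v_4 < v_5 < v_6 < v_7 and write every simplex with vertices in increasing order. Then dim K = 2 and the simplices of K are:

  0-simplices (8): [v_0], [v_1], [v_2], [v_3], [v_4], [v_5], [v_6], [v_7]
  1-simplices (24): (24 of them)
  2-simplices (16): (16 of them)

so the chain groups are C_0 ≅ Z^8, C_1 ≅ Z^24, C_2 ≅ Z^16.

The boundary map ∂_1: C_1 → C_0 sends each edge [p,q] (with p < q) to q − p.
The resulting 8×24 matrix has rank 7, and its Smith normal form has invariant factors (1,1,1,1,1,1,1).

Boundary ∂_2: C_2 → C_1 acts by ∂[p,q,r] = [q,r] − [p,r] + [p,q]. For instance
  ∂[v_3,v_4,v_7] = [v_4,v_7] − [v_3,v_7] + [v_3,v_4],
  ∂[v_1,v_3,v_7] = [v_3,v_7] − [v_1,v_7] + [v_1,v_3].
As a 24×16 matrix over Z this has rank 15, with invariant factors (1,1,1,1,1,1,1,1,1,1,1,1,1,1,1).

From H_k ≅ ker(∂_k) / im(∂_{k+1}) we obtain:

  H_0: rank C_0 − rank ∂_1 = 8 − 7 = 1, and the invariant factors of ∂_1 are all 1, so H_0 ≅ Z.
  H_1: rank ker ∂_1 − rank ∂_2 = (24 − 7) − 15 = 2, and the invariant factors of ∂_2 are all 1, so H_1 ≅ Z^2.
  H_2: rank ker ∂_2 − rank ∂_3 = (16 − 15) − 0 = 1, and there is no ∂_3, so H_2 ≅ Z.

(K is a triangulation of the torus T^2.)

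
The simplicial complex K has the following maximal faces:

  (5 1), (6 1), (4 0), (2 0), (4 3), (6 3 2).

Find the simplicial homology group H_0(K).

Take the total order 0 < 1 < 2 < 3 < 4 < 5 < 6 on the vertex set. Then K (dimension 2) consists of the simplices:

  0-simplices (7): [0], [1], [2], [3], [4], [5], [6]
  1-simplices (8): [0,2], [0,4], [1,5], [1,6], [2,3], [2,6], [3,4], [3,6]
  2-simplices (1): [2,3,6]

Hence C_0 ≅ Z^7, C_1 ≅ Z^8, C_2 ≅ Z^1.

∂_1: C_1 → C_0 sends each edge [p,q] (with p < q) to q − p.
This gives a 7×8 integer matrix of rank 6; reducing to Smith normal form yields diagonal entries (1,1,1,1,1,1).

∂_2: C_2 → C_1 sends each 2-simplex [p,q,r] to [q,r] − [p,r] + [p,q]. For instance
  ∂[2,3,6] = [3,6] − [2,6] + [2,3].
The resulting 8×1 matrix has rank 1, and its Smith normal form has invariant factors (1).

Reading off H_k = ker ∂_k / im ∂_{k+1}:

  H_0: rank C_0 − rank ∂_1 = 7 − 6 = 1, and the invariant factors of ∂_1 are all 1, so H_0 ≅ Z.

H_0 ≅ Z.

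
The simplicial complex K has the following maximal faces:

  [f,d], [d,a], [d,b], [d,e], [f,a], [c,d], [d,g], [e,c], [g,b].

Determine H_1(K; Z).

We work with the vertex ordering a < b < c < d < e < f < g. The simplices of K, each written with vertices in increasing order, are:

  0-simplices (7): a, b, c, d, e, f, g
  1-simplices (9): ad, af, bd, bg, cd, ce, de, df, dg

giving chain groups C_0 ≅ Z^7, C_1 ≅ Z^9.

Boundary ∂_1: C_1 → C_0 is given by ∂[p,q] = [q] − [p]. For instance
  ∂ad = d − a.
As a 7×9 matrix over Z this has rank 6, with invariant factors (1,1,1,1,1,1).

From H_k ≅ ker(∂_k) / im(∂_{k+1}) we obtain:

  H_1: rank ker ∂_1 − rank ∂_2 = (9 − 6) − 0 = 3, and there is no ∂_2, so H_1 ≅ Z^3.

(K is a triangulation of a wedge of 3 circles.)

H_1 ≅ Z^3.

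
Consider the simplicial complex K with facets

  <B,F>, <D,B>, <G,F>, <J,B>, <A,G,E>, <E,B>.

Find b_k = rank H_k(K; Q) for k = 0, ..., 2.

b_0 = 1, b_1 = 1, b_2 = 0.

We work with the vertex ordering A < B < D < E < F < G < J. The simplices of K, each written with vertices in increasing order, are:

  0-simplices (7): A, B, D, E, F, G, J
  1-simplices (8): AE, AG, BD, BE, BF, BJ, EG, FG
  2-simplices (1): AEG

Hence C_0 ≅ Z^7, C_1 ≅ Z^8, C_2 ≅ Z^1.

The boundary map ∂_1: C_1 → C_0 sends each edge [p,q] (with p < q) to q − p. For instance
  ∂FG = G − F.
The 7×8 boundary matrix has rank 6 and Smith normal form diag(1,1,1,1,1,1).

∂_2: C_2 → C_1 acts by ∂[p,q,r] = [q,r] − [p,r] + [p,q]. For instance
  ∂AEG = EG − AG + AE.
As a 8×1 matrix over Z this has rank 1, with invariant factors (1).

Computing H_k = (kernel of ∂_k) / (image of ∂_{k+1}):

  H_0: rank C_0 − rank ∂_1 = 7 − 6 = 1, and the invariant factors of ∂_1 are all 1, so H_0 ≅ Z.
  H_1: rank ker ∂_1 − rank ∂_2 = (8 − 6) − 1 = 1, and the invariant factors of ∂_2 are all 1, so H_1 ≅ Z.
  H_2: rank ker ∂_2 − rank ∂_3 = (1 − 1) − 0 = 0, and there is no ∂_3, so H_2 ≅ 0.

Hence the Betti numbers are b_0 = 1, b_1 = 1, b_2 = 0.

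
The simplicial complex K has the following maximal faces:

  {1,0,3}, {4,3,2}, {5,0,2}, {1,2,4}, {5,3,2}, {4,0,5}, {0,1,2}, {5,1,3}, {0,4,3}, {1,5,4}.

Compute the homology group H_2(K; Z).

H_2 = 0.

Order the vertices as 0 < 1 < 2 < 3 < 4 < 5. Listing each simplex with vertices in this order, K has dimension 2 with simplices:

  0-simplices (6): [0], [1], [2], [3], [4], [5]
  1-simplices (15): [0,1], [0,2], [0,3], [0,4], [0,5], [1,2], [1,3], [1,4], [1,5], [2,3], [2,4], [2,5], [3,4], [3,5], [4,5]
  2-simplices (10): [0,1,2], [0,1,3], [0,2,5], [0,3,4], [0,4,5], [1,2,4], [1,3,5], [1,4,5], [2,3,4], [2,3,5]

so the chain groups are C_0 ≅ Z^6, C_1 ≅ Z^15, C_2 ≅ Z^10.

Boundary ∂_1: C_1 → C_0 maps an edge to its endpoints' difference, ∂[p,q] = q − p. For instance
  ∂[1,5] = [5] − [1].
The 6×15 boundary matrix has rank 5 and Smith normal form diag(1,1,1,1,1).

The boundary map ∂_2: C_2 → C_1 acts by ∂[p,q,r] = [q,r] − [p,r] + [p,q]. For instance
  ∂[2,3,4] = [3,4] − [2,4] + [2,3],
  ∂[0,1,3] = [1,3] − [0,3] + [0,1].
This gives a 15×10 integer matrix of rank 10; reducing to Smith normal form yields diagonal entries (1,1,1,1,1,1,1,1,1,2).

Computing H_k = (kernel of ∂_k) / (image of ∂_{k+1}):

  H_2: rank ker ∂_2 − rank ∂_3 = (10 − 10) − 0 = 0, and there is no ∂_3, so H_2 ≅ 0.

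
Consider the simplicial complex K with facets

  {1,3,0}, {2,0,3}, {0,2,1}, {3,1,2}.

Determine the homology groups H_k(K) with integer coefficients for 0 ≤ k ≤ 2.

H_0 ≅ Z,  H_1 = 0,  H_2 ≅ Z.

Order the vertices as 0 < 1 < 2 < 3. Listing each simplex with vertices in this order, K has dimension 2 with simplices:

  0-simplices (4): [0], [1], [2], [3]
  1-simplices (6): [0,1], [0,2], [0,3], [1,2], [1,3], [2,3]
  2-simplices (4): [0,1,2], [0,1,3], [0,2,3], [1,2,3]

so the chain groups are C_0 ≅ Z^4, C_1 ≅ Z^6, C_2 ≅ Z^4.

The boundary map ∂_1: C_1 → C_0 is given by ∂[p,q] = [q] − [p]. For instance
  ∂[0,3] = [3] − [0].
This gives a 4×6 integer matrix of rank 3; reducing to Smith normal form yields diagonal entries (1,1,1).

Boundary ∂_2: C_2 → C_1 maps a triangle to the signed sum of its edges. For instance
  ∂[0,1,2] = [1,2] − [0,2] + [0,1],
  ∂[1,2,3] = [2,3] − [1,3] + [1,2].
This gives a 6×4 integer matrix of rank 3; reducing to Smith normal form yields diagonal entries (1,1,1).

Computing H_k = (kernel of ∂_k) / (image of ∂_{k+1}):

  H_0: rank C_0 − rank ∂_1 = 4 − 3 = 1, and the invariant factors of ∂_1 are all 1, so H_0 = Z.
  H_1: rank ker ∂_1 − rank ∂_2 = (6 − 3) − 3 = 0, and the invariant factors of ∂_2 are all 1, so H_1 = 0.
  H_2: rank ker ∂_2 − rank ∂_3 = (4 − 3) − 0 = 1, and there is no ∂_3, so H_2 = Z.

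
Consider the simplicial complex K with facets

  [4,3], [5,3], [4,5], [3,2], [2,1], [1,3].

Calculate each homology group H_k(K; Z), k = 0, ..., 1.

H_0 ≅ Z,  H_1 ≅ Z^2.

K has 5 vertices, 6 edges.
rank ∂_0 = 0, rank ∂_1 = 4 ⇒ b_0 = 5 − 0 − 4 = 1; all invariant factors of ∂_1 are 1 so no torsion. So H_0 ≅ Z.
rank ∂_1 = 4, rank ∂_2 = 0 ⇒ b_1 = 6 − 4 − 0 = 2. So H_1 ≅ Z^2.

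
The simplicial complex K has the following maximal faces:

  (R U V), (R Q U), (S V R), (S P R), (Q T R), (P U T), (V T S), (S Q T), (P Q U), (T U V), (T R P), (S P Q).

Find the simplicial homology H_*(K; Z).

Fix the vertex order P < Q < R < S < T < U < V and write every simplex with vertices in increasing order. Then dim K = 2 and the simplices of K are:

  0-simplices (7): P, Q, R, S, T, U, V
  1-simplices (18): PQ, PR, PS, PT, PU, QR, QS, QT, QU, RS, RT, RU, RV, ST, SV, TU, TV, UV
  2-simplices (12): PQS, PQU, PRS, PRT, PTU, QRT, QRU, QST, RSV, RUV, STV, TUV

Hence C_0 ≅ Z^7, C_1 ≅ Z^18, C_2 ≅ Z^12.

The boundary map ∂_1: C_1 → C_0 sends each edge [p,q] (with p < q) to q − p.
The 7×18 boundary matrix has rank 6 and Smith normal form diag(1,1,1,1,1,1).

∂_2: C_2 → C_1 maps a triangle to the signed sum of its edges. For instance
  ∂TUV = UV − TV + TU,
  ∂QST = ST − QT + QS.
The 18×12 boundary matrix has rank 12 and Smith normal form diag(1,1,1,1,1,1,1,1,1,1,1,2).

Now H_k = ker ∂_k / im ∂_{k+1}, so:

  H_0: rank C_0 − rank ∂_1 = 7 − 6 = 1, and the invariant factors of ∂_1 are all 1, so H_0 ≅ Z.
  H_1: rank ker ∂_1 − rank ∂_2 = (18 − 6) − 12 = 0, and ∂_2 has invariant factor 2 > 1, so H_1 ≅ Z/2.
  H_2: rank ker ∂_2 − rank ∂_3 = (12 − 12) − 0 = 0, and there is no ∂_3, so H_2 ≅ 0.

H_0 ≅ Z,  H_1 ≅ Z/2,  H_2 = 0.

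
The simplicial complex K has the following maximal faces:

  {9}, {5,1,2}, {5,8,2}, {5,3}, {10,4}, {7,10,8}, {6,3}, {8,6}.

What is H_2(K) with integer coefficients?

We work with the vertex ordering 1 < 2 < 3 < 4 < 5 < 6 < 7 < 8 < 9 < 10. The simplices of K, each written with vertices in increasing order, are:

  0-simplices (10): [1], [2], [3], [4], [5], [6], [7], [8], [9], [10]
  1-simplices (12): [1,2], [1,5], [2,5], [2,8], [3,5], [3,6], [4,10], [5,8], [6,8], [7,8], [7,10], [8,10]
  2-simplices (3): [1,2,5], [2,5,8], [7,8,10]

Hence C_0 ≅ Z^10, C_1 ≅ Z^12, C_2 ≅ Z^3.

The boundary map ∂_1: C_1 → C_0 is given by ∂[p,q] = [q] − [p]. For instance
  ∂[3,5] = [5] − [3].
The resulting 10×12 matrix has rank 8, and its Smith normal form has invariant factors (1,1,1,1,1,1,1,1).

The boundary map ∂_2: C_2 → C_1 maps a triangle to the signed sum of its edges. For instance
  ∂[1,2,5] = [2,5] − [1,5] + [1,2],
  ∂[7,8,10] = [8,10] − [7,10] + [7,8].
The 12×3 boundary matrix has rank 3 and Smith normal form diag(1,1,1).

Now H_k = ker ∂_k / im ∂_{k+1}, so:

  H_2: rank ker ∂_2 − rank ∂_3 = (3 − 3) − 0 = 0, and there is no ∂_3, so H_2 ≅ 0.

H_2 ≅ 0.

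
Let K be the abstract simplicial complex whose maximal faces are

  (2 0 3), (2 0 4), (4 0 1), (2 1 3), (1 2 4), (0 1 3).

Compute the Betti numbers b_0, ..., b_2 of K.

Order the vertices as 0 < 1 < 2 < 3 < 4. Listing each simplex with vertices in this order, K has dimension 2 with simplices:

  0-simplices (5): [0], [1], [2], [3], [4]
  1-simplices (9): [0,1], [0,2], [0,3], [0,4], [1,2], [1,3], [1,4], [2,3], [2,4]
  2-simplices (6): [0,1,3], [0,1,4], [0,2,3], [0,2,4], [1,2,3], [1,2,4]

giving chain groups C_0 ≅ Z^5, C_1 ≅ Z^9, C_2 ≅ Z^6.

Boundary ∂_1: C_1 → C_0 maps an edge to its endpoints' difference, ∂[p,q] = q − p. For instance
  ∂[2,3] = [3] − [2].
The resulting 5×9 matrix has rank 4, and its Smith normal form has invariant factors (1,1,1,1).

The boundary map ∂_2: C_2 → C_1 acts by ∂[p,q,r] = [q,r] − [p,r] + [p,q]. For instance
  ∂[0,1,4] = [1,4] − [0,4] + [0,1],
  ∂[0,1,3] = [1,3] − [0,3] + [0,1].
This gives a 9×6 integer matrix of rank 5; reducing to Smith normal form yields diagonal entries (1,1,1,1,1).

From H_k ≅ ker(∂_k) / im(∂_{k+1}) we obtain:

  H_0: rank C_0 − rank ∂_1 = 5 − 4 = 1, and the invariant factors of ∂_1 are all 1, so H_0 = Z.
  H_1: rank ker ∂_1 − rank ∂_2 = (9 − 4) − 5 = 0, and the invariant factors of ∂_2 are all 1, so H_1 = 0.
  H_2: rank ker ∂_2 − rank ∂_3 = (6 − 5) − 0 = 1, and there is no ∂_3, so H_2 = Z.

Hence the Betti numbers are b_0 = 1, b_1 = 0, b_2 = 1.

b_0 = 1, b_1 = 0, b_2 = 1.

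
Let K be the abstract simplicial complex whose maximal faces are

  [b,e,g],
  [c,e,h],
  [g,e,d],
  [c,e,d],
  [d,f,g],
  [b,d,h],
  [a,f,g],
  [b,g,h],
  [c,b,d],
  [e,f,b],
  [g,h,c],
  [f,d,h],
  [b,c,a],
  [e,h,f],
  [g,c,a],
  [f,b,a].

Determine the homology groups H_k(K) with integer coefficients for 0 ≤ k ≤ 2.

Order the vertices as a < b < c < d < e < f < g < h. Listing each simplex with vertices in this order, K has dimension 2 with simplices:

  0-simplices (8): a, b, c, d, e, f, g, h
  1-simplices (24): ab, ac, af, ag, bc, bd, be, bf, bg, bh, cd, ce, cg, ch, de, df, dg, dh, ef, eg, eh, fg, fh, gh
  2-simplices (16): abc, abf, acg, afg, bcd, bdh, bef, beg, bgh, cde, ceh, cgh, deg, dfg, dfh, efh

Hence C_0 ≅ Z^8, C_1 ≅ Z^24, C_2 ≅ Z^16.

∂_1: C_1 → C_0 is given by ∂[p,q] = [q] − [p]. For instance
  ∂eg = g − e.
The resulting 8×24 matrix has rank 7, and its Smith normal form has invariant factors (1,1,1,1,1,1,1).

The boundary map ∂_2: C_2 → C_1 sends each 2-simplex [p,q,r] to [q,r] − [p,r] + [p,q]. For instance
  ∂bdh = dh − bh + bd,
  ∂abc = bc − ac + ab.
This gives a 24×16 integer matrix of rank 15; reducing to Smith normal form yields diagonal entries (1,1,1,1,1,1,1,1,1,1,1,1,1,1,1).

Now H_k = ker ∂_k / im ∂_{k+1}, so:

  H_0: rank C_0 − rank ∂_1 = 8 − 7 = 1, and the invariant factors of ∂_1 are all 1, so H_0 = Z.
  H_1: rank ker ∂_1 − rank ∂_2 = (24 − 7) − 15 = 2, and the invariant factors of ∂_2 are all 1, so H_1 = Z^2.
  H_2: rank ker ∂_2 − rank ∂_3 = (16 − 15) − 0 = 1, and there is no ∂_3, so H_2 = Z.

H_0 ≅ Z,  H_1 ≅ Z^2,  H_2 ≅ Z.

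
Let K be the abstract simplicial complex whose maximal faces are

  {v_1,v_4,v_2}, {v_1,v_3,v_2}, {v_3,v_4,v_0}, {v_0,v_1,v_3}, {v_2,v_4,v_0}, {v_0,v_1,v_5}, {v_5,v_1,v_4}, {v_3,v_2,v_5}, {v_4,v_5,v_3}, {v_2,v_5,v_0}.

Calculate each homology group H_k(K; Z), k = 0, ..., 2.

Fix the vertex order v_0 < v_1 < v_2 < v_3 < v_4 < v_5 and write every simplex with vertices in increasing order. Then dim K = 2 and the simplices of K are:

  0-simplices (6): [v_0], [v_1], [v_2], [v_3], [v_4], [v_5]
  1-simplices (15): (15 of them)
  2-simplices (10): [v_0,v_1,v_3], [v_0,v_1,v_5], [v_0,v_2,v_4], [v_0,v_2,v_5], [v_0,v_3,v_4], [v_1,v_2,v_3], [v_1,v_2,v_4], [v_1,v_4,v_5], [v_2,v_3,v_5], [v_3,v_4,v_5]

so the chain groups are C_0 ≅ Z^6, C_1 ≅ Z^15, C_2 ≅ Z^10.

∂_1: C_1 → C_0 is given by ∂[p,q] = [q] − [p]. For instance
  ∂[v_0,v_2] = [v_2] − [v_0].
As a 6×15 matrix over Z this has rank 5, with invariant factors (1,1,1,1,1).

Boundary ∂_2: C_2 → C_1 acts by ∂[p,q,r] = [q,r] − [p,r] + [p,q]. For instance
  ∂[v_3,v_4,v_5] = [v_4,v_5] − [v_3,v_5] + [v_3,v_4],
  ∂[v_0,v_2,v_5] = [v_2,v_5] − [v_0,v_5] + [v_0,v_2].
The resulting 15×10 matrix has rank 10, and its Smith normal form has invariant factors (1,1,1,1,1,1,1,1,1,2).

Computing H_k = (kernel of ∂_k) / (image of ∂_{k+1}):

  H_0: rank C_0 − rank ∂_1 = 6 − 5 = 1, and the invariant factors of ∂_1 are all 1, so H_0 ≅ Z.
  H_1: rank ker ∂_1 − rank ∂_2 = (15 − 5) − 10 = 0, and ∂_2 has invariant factor 2 > 1, so H_1 ≅ Z/2.
  H_2: rank ker ∂_2 − rank ∂_3 = (10 − 10) − 0 = 0, and there is no ∂_3, so H_2 ≅ 0.

(K is a triangulation of the real projective plane RP^2.)

H_0 = Z,  H_1 = Z/2,  H_2 = 0.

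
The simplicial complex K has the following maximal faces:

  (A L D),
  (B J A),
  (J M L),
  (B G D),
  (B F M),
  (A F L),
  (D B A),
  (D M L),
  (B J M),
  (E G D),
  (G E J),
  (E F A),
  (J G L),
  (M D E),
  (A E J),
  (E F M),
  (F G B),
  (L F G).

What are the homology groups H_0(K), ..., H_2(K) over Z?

Order the vertices as A < B < D < E < F < G < J < L < M. Listing each simplex with vertices in this order, K has dimension 2 with simplices:

  0-simplices (9): A, B, D, E, F, G, J, L, M
  1-simplices (27): AB, AD, AE, AF, AJ, AL, BD, BF, BG, BJ, BM, DE, DG, DL, DM, EF, EG, EJ, EM, FG, FL, FM, GJ, GL, JL, JM, LM
  2-simplices (18): ABD, ABJ, ADL, AEF, AEJ, AFL, BDG, BFG, BFM, BJM, DEG, DEM, DLM, EFM, EGJ, FGL, GJL, JLM

giving chain groups C_0 ≅ Z^9, C_1 ≅ Z^27, C_2 ≅ Z^18.

∂_1: C_1 → C_0 sends each edge [p,q] (with p < q) to q − p. For instance
  ∂GL = L − G.
The resulting 9×27 matrix has rank 8, and its Smith normal form has invariant factors (1,1,1,1,1,1,1,1).

Boundary ∂_2: C_2 → C_1 sends each 2-simplex [p,q,r] to [q,r] − [p,r] + [p,q]. For instance
  ∂ADL = DL − AL + AD,
  ∂BFM = FM − BM + BF.
The 27×18 boundary matrix has rank 17 and Smith normal form diag(1,1,1,1,1,1,1,1,1,1,1,1,1,1,1,1,1).

From H_k ≅ ker(∂_k) / im(∂_{k+1}) we obtain:

  H_0: rank C_0 − rank ∂_1 = 9 − 8 = 1, and the invariant factors of ∂_1 are all 1, so H_0 ≅ Z.
  H_1: rank ker ∂_1 − rank ∂_2 = (27 − 8) − 17 = 2, and the invariant factors of ∂_2 are all 1, so H_1 ≅ Z^2.
  H_2: rank ker ∂_2 − rank ∂_3 = (18 − 17) − 0 = 1, and there is no ∂_3, so H_2 ≅ Z.

H_0 = Z,  H_1 = Z^2,  H_2 = Z.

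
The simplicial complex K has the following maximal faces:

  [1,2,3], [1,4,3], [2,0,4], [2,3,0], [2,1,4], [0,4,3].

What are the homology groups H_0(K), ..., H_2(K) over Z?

We work with the vertex ordering 0 < 1 < 2 < 3 < 4. The simplices of K, each written with vertices in increasing order, are:

  0-simplices (5): [0], [1], [2], [3], [4]
  1-simplices (9): [0,2], [0,3], [0,4], [1,2], [1,3], [1,4], [2,3], [2,4], [3,4]
  2-simplices (6): [0,2,3], [0,2,4], [0,3,4], [1,2,3], [1,2,4], [1,3,4]

so the chain groups are C_0 ≅ Z^5, C_1 ≅ Z^9, C_2 ≅ Z^6.

∂_1: C_1 → C_0 is given by ∂[p,q] = [q] − [p]. For instance
  ∂[0,4] = [4] − [0].
As a 5×9 matrix over Z this has rank 4, with invariant factors (1,1,1,1).

The boundary map ∂_2: C_2 → C_1 maps a triangle to the signed sum of its edges. For instance
  ∂[0,3,4] = [3,4] − [0,4] + [0,3],
  ∂[1,2,4] = [2,4] − [1,4] + [1,2].
The resulting 9×6 matrix has rank 5, and its Smith normal form has invariant factors (1,1,1,1,1).

Reading off H_k = ker ∂_k / im ∂_{k+1}:

  H_0: rank C_0 − rank ∂_1 = 5 − 4 = 1, and the invariant factors of ∂_1 are all 1, so H_0 ≅ Z.
  H_1: rank ker ∂_1 − rank ∂_2 = (9 − 4) − 5 = 0, and the invariant factors of ∂_2 are all 1, so H_1 ≅ 0.
  H_2: rank ker ∂_2 − rank ∂_3 = (6 − 5) − 0 = 1, and there is no ∂_3, so H_2 ≅ Z.

As a check, the Euler characteristic is 5 − 9 + 6 = 2, which agrees with 1 − 0 + 1 = 2.

H_0 ≅ Z,  H_1 = 0,  H_2 ≅ Z.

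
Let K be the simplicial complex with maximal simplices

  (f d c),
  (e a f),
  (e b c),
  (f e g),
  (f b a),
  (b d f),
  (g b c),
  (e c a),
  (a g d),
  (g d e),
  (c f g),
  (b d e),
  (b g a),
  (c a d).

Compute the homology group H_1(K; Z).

H_1 = Z^2.

We work with the vertex ordering a < b < c < d < e < f < g. The simplices of K, each written with vertices in increasing order, are:

  0-simplices (7): a, b, c, d, e, f, g
  1-simplices (21): ab, ac, ad, ae, af, ag, bc, bd, be, bf, bg, cd, ce, cf, cg, de, df, dg, ef, eg, fg
  2-simplices (14): abf, abg, acd, ace, adg, aef, bce, bcg, bde, bdf, cdf, cfg, deg, efg

Hence C_0 ≅ Z^7, C_1 ≅ Z^21, C_2 ≅ Z^14.

Boundary ∂_1: C_1 → C_0 sends each edge [p,q] (with p < q) to q − p. For instance
  ∂dg = g − d.
This gives a 7×21 integer matrix of rank 6; reducing to Smith normal form yields diagonal entries (1,1,1,1,1,1).

∂_2: C_2 → C_1 acts by ∂[p,q,r] = [q,r] − [p,r] + [p,q]. For instance
  ∂abg = bg − ag + ab,
  ∂abf = bf − af + ab.
This gives a 21×14 integer matrix of rank 13; reducing to Smith normal form yields diagonal entries (1,1,1,1,1,1,1,1,1,1,1,1,1).

Reading off H_k = ker ∂_k / im ∂_{k+1}:

  H_1: rank ker ∂_1 − rank ∂_2 = (21 − 6) − 13 = 2, and the invariant factors of ∂_2 are all 1, so H_1 ≅ Z^2.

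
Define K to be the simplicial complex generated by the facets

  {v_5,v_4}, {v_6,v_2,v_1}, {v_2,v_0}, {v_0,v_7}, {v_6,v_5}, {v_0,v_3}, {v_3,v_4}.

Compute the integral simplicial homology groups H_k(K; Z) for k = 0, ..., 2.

Take the total order v_0 < v_1 < v_2 < v_3 < v_4 < v_5 < v_6 < v_7 on the vertex set. Then K (dimension 2) consists of the simplices:

  0-simplices (8): [v_0], [v_1], [v_2], [v_3], [v_4], [v_5], [v_6], [v_7]
  1-simplices (9): [v_0,v_2], [v_0,v_3], [v_0,v_7], [v_1,v_2], [v_1,v_6], [v_2,v_6], [v_3,v_4], [v_4,v_5], [v_5,v_6]
  2-simplices (1): [v_1,v_2,v_6]

Hence C_0 ≅ Z^8, C_1 ≅ Z^9, C_2 ≅ Z^1.

∂_1: C_1 → C_0 is given by ∂[p,q] = [q] − [p]. For instance
  ∂[v_1,v_2] = [v_2] − [v_1].
This gives a 8×9 integer matrix of rank 7; reducing to Smith normal form yields diagonal entries (1,1,1,1,1,1,1).

∂_2: C_2 → C_1 maps a triangle to the signed sum of its edges. For instance
  ∂[v_1,v_2,v_6] = [v_2,v_6] − [v_1,v_6] + [v_1,v_2].
This gives a 9×1 integer matrix of rank 1; reducing to Smith normal form yields diagonal entries (1).

From H_k ≅ ker(∂_k) / im(∂_{k+1}) we obtain:

  H_0: rank C_0 − rank ∂_1 = 8 − 7 = 1, and the invariant factors of ∂_1 are all 1, so H_0 = Z.
  H_1: rank ker ∂_1 − rank ∂_2 = (9 − 7) − 1 = 1, and the invariant factors of ∂_2 are all 1, so H_1 = Z.
  H_2: rank ker ∂_2 − rank ∂_3 = (1 − 1) − 0 = 0, and there is no ∂_3, so H_2 = 0.

H_0 = Z,  H_1 = Z,  H_2 = 0.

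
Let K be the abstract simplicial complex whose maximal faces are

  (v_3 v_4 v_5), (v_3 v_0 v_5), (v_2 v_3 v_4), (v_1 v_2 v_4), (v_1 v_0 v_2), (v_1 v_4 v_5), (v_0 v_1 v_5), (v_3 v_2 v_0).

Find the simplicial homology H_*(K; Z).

We work with the vertex ordering v_0 < v_1 < v_2 < v_3 < v_4 < v_5. The simplices of K, each written with vertices in increasing order, are:

  0-simplices (6): [v_0], [v_1], [v_2], [v_3], [v_4], [v_5]
  1-simplices (12): [v_0,v_1], [v_0,v_2], [v_0,v_3], [v_0,v_5], [v_1,v_2], [v_1,v_4], [v_1,v_5], [v_2,v_3], [v_2,v_4], [v_3,v_4], [v_3,v_5], [v_4,v_5]
  2-simplices (8): [v_0,v_1,v_2], [v_0,v_1,v_5], [v_0,v_2,v_3], [v_0,v_3,v_5], [v_1,v_2,v_4], [v_1,v_4,v_5], [v_2,v_3,v_4], [v_3,v_4,v_5]

giving chain groups C_0 ≅ Z^6, C_1 ≅ Z^12, C_2 ≅ Z^8.

The boundary map ∂_1: C_1 → C_0 sends each edge [p,q] (with p < q) to q − p. For instance
  ∂[v_3,v_5] = [v_5] − [v_3].
This gives a 6×12 integer matrix of rank 5; reducing to Smith normal form yields diagonal entries (1,1,1,1,1).

∂_2: C_2 → C_1 maps a triangle to the signed sum of its edges. For instance
  ∂[v_0,v_1,v_5] = [v_1,v_5] − [v_0,v_5] + [v_0,v_1],
  ∂[v_0,v_3,v_5] = [v_3,v_5] − [v_0,v_5] + [v_0,v_3].
As a 12×8 matrix over Z this has rank 7, with invariant factors (1,1,1,1,1,1,1).

From H_k ≅ ker(∂_k) / im(∂_{k+1}) we obtain:

  H_0: rank C_0 − rank ∂_1 = 6 − 5 = 1, and the invariant factors of ∂_1 are all 1, so H_0 = Z.
  H_1: rank ker ∂_1 − rank ∂_2 = (12 − 5) − 7 = 0, and the invariant factors of ∂_2 are all 1, so H_1 = 0.
  H_2: rank ker ∂_2 − rank ∂_3 = (8 − 7) − 0 = 1, and there is no ∂_3, so H_2 = Z.

As a check, the Euler characteristic is 6 − 12 + 8 = 2, which agrees with 1 − 0 + 1 = 2.

H_0 = Z,  H_1 = 0,  H_2 = Z.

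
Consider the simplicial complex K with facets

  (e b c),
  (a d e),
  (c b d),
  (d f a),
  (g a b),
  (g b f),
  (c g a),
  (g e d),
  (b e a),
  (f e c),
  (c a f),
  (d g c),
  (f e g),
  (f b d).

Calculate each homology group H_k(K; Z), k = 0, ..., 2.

Fix the vertex order a < b < c < d < e < f < g and write every simplex with vertices in increasing order. Then dim K = 2 and the simplices of K are:

  0-simplices (7): a, b, c, d, e, f, g
  1-simplices (21): ab, ac, ad, ae, af, ag, bc, bd, be, bf, bg, cd, ce, cf, cg, de, df, dg, ef, eg, fg
  2-simplices (14): abe, abg, acf, acg, ade, adf, bcd, bce, bdf, bfg, cdg, cef, deg, efg

giving chain groups C_0 ≅ Z^7, C_1 ≅ Z^21, C_2 ≅ Z^14.

The boundary map ∂_1: C_1 → C_0 maps an edge to its endpoints' difference, ∂[p,q] = q − p. For instance
  ∂fg = g − f.
The 7×21 boundary matrix has rank 6 and Smith normal form diag(1,1,1,1,1,1).

The boundary map ∂_2: C_2 → C_1 acts by ∂[p,q,r] = [q,r] − [p,r] + [p,q]. For instance
  ∂adf = df − af + ad,
  ∂bcd = cd − bd + bc.
The 21×14 boundary matrix has rank 13 and Smith normal form diag(1,1,1,1,1,1,1,1,1,1,1,1,1).

Computing H_k = (kernel of ∂_k) / (image of ∂_{k+1}):

  H_0: rank C_0 − rank ∂_1 = 7 − 6 = 1, and the invariant factors of ∂_1 are all 1, so H_0 = Z.
  H_1: rank ker ∂_1 − rank ∂_2 = (21 − 6) − 13 = 2, and the invariant factors of ∂_2 are all 1, so H_1 = Z^2.
  H_2: rank ker ∂_2 − rank ∂_3 = (14 − 13) − 0 = 1, and there is no ∂_3, so H_2 = Z.

As a check, the Euler characteristic is 7 − 21 + 14 = 0, which agrees with 1 − 2 + 1 = 0.

H_0 ≅ Z,  H_1 ≅ Z^2,  H_2 ≅ Z.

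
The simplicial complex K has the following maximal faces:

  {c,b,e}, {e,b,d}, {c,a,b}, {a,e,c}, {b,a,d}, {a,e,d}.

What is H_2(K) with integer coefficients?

Take the total order a < b < c < d < e on the vertex set. Then K (dimension 2) consists of the simplices:

  0-simplices (5): a, b, c, d, e
  1-simplices (9): ab, ac, ad, ae, bc, bd, be, ce, de
  2-simplices (6): abc, abd, ace, ade, bce, bde

Hence C_0 ≅ Z^5, C_1 ≅ Z^9, C_2 ≅ Z^6.

The boundary map ∂_1: C_1 → C_0 maps an edge to its endpoints' difference, ∂[p,q] = q − p. For instance
  ∂ce = e − c.
The 5×9 boundary matrix has rank 4 and Smith normal form diag(1,1,1,1).

∂_2: C_2 → C_1 acts by ∂[p,q,r] = [q,r] − [p,r] + [p,q]. For instance
  ∂abc = bc − ac + ab,
  ∂bce = ce − be + bc.
This gives a 9×6 integer matrix of rank 5; reducing to Smith normal form yields diagonal entries (1,1,1,1,1).

Now H_k = ker ∂_k / im ∂_{k+1}, so:

  H_2: rank ker ∂_2 − rank ∂_3 = (6 − 5) − 0 = 1, and there is no ∂_3, so H_2 ≅ Z.

(K is a triangulation of the 2-sphere S^2.)

H_2 ≅ Z.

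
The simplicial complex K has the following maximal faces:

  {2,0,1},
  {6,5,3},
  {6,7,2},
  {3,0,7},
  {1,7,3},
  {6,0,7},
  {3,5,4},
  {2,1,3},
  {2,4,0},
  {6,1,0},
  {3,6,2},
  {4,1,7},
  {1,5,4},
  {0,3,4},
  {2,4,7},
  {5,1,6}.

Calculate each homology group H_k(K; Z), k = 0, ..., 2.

H_0 = Z,  H_1 = Z^2,  H_2 = Z.

Take the total order 0 < 1 < 2 < 3 < 4 < 5 < 6 < 7 on the vertex set. Then K (dimension 2) consists of the simplices:

  0-simplices (8): [0], [1], [2], [3], [4], [5], [6], [7]
  1-simplices (24): (24 of them)
  2-simplices (16): [0,1,2], [0,1,6], [0,2,4], [0,3,4], [0,3,7], [0,6,7], [1,2,3], [1,3,7], [1,4,5], [1,4,7], [1,5,6], [2,3,6], [2,4,7], [2,6,7], [3,4,5], [3,5,6]

Hence C_0 ≅ Z^8, C_1 ≅ Z^24, C_2 ≅ Z^16.

The boundary map ∂_1: C_1 → C_0 is given by ∂[p,q] = [q] − [p]. For instance
  ∂[1,4] = [4] − [1].
The resulting 8×24 matrix has rank 7, and its Smith normal form has invariant factors (1,1,1,1,1,1,1).

∂_2: C_2 → C_1 maps a triangle to the signed sum of its edges. For instance
  ∂[0,3,4] = [3,4] − [0,4] + [0,3],
  ∂[0,6,7] = [6,7] − [0,7] + [0,6].
The 24×16 boundary matrix has rank 15 and Smith normal form diag(1,1,1,1,1,1,1,1,1,1,1,1,1,1,1).

Computing H_k = (kernel of ∂_k) / (image of ∂_{k+1}):

  H_0: rank C_0 − rank ∂_1 = 8 − 7 = 1, and the invariant factors of ∂_1 are all 1, so H_0 ≅ Z.
  H_1: rank ker ∂_1 − rank ∂_2 = (24 − 7) − 15 = 2, and the invariant factors of ∂_2 are all 1, so H_1 ≅ Z^2.
  H_2: rank ker ∂_2 − rank ∂_3 = (16 − 15) − 0 = 1, and there is no ∂_3, so H_2 ≅ Z.

As a check, the Euler characteristic is 8 − 24 + 16 = 0, which agrees with 1 − 2 + 1 = 0.
(K is a triangulation of the torus T^2.)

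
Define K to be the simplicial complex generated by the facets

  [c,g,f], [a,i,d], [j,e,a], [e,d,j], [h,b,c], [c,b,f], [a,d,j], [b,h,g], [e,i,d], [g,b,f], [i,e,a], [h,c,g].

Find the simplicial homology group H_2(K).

Fix the vertex order a < b < c < d < e < f < g < h < i < j and write every simplex with vertices in increasing order. Then dim K = 2 and the simplices of K are:

  0-simplices (10): a, b, c, d, e, f, g, h, i, j
  1-simplices (18): ad, ae, ai, aj, bc, bf, bg, bh, cf, cg, ch, de, di, dj, ei, ej, fg, gh
  2-simplices (12): adi, adj, aei, aej, bcf, bch, bfg, bgh, cfg, cgh, dei, dej

so the chain groups are C_0 ≅ Z^10, C_1 ≅ Z^18, C_2 ≅ Z^12.

∂_1: C_1 → C_0 maps an edge to its endpoints' difference, ∂[p,q] = q − p.
The 10×18 boundary matrix has rank 8 and Smith normal form diag(1,1,1,1,1,1,1,1).

The boundary map ∂_2: C_2 → C_1 maps a triangle to the signed sum of its edges. For instance
  ∂bch = ch − bh + bc,
  ∂bgh = gh − bh + bg.
As a 18×12 matrix over Z this has rank 10, with invariant factors (1,1,1,1,1,1,1,1,1,1).

Computing H_k = (kernel of ∂_k) / (image of ∂_{k+1}):

  H_2: rank ker ∂_2 − rank ∂_3 = (12 − 10) − 0 = 2, and there is no ∂_3, so H_2 ≅ Z^2.

H_2 ≅ Z^2.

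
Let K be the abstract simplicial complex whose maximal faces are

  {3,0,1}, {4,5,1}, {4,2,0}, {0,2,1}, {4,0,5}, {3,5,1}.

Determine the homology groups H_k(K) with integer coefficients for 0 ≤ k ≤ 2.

H_0 = Z,  H_1 = Z,  H_2 = 0.

K has 6 vertices, 12 edges, 6 triangles.
rank ∂_0 = 0, rank ∂_1 = 5 ⇒ b_0 = 6 − 0 − 5 = 1; all invariant factors of ∂_1 are 1 so no torsion. So H_0 = Z.
rank ∂_1 = 5, rank ∂_2 = 6 ⇒ b_1 = 12 − 5 − 6 = 1; all invariant factors of ∂_2 are 1 so no torsion. So H_1 = Z.
rank ∂_2 = 6, rank ∂_3 = 0 ⇒ b_2 = 6 − 6 − 0 = 0. So H_2 = 0.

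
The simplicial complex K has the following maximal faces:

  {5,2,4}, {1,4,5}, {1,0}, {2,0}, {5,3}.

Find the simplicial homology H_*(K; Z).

H_0 = Z,  H_1 = Z,  H_2 = 0.

Order the vertices as 0 < 1 < 2 < 3 < 4 < 5. Listing each simplex with vertices in this order, K has dimension 2 with simplices:

  0-simplices (6): [0], [1], [2], [3], [4], [5]
  1-simplices (8): [0,1], [0,2], [1,4], [1,5], [2,4], [2,5], [3,5], [4,5]
  2-simplices (2): [1,4,5], [2,4,5]

giving chain groups C_0 ≅ Z^6, C_1 ≅ Z^8, C_2 ≅ Z^2.

The boundary map ∂_1: C_1 → C_0 sends each edge [p,q] (with p < q) to q − p.
The 6×8 boundary matrix has rank 5 and Smith normal form diag(1,1,1,1,1).

∂_2: C_2 → C_1 acts by ∂[p,q,r] = [q,r] − [p,r] + [p,q]. For instance
  ∂[2,4,5] = [4,5] − [2,5] + [2,4],
  ∂[1,4,5] = [4,5] − [1,5] + [1,4].
As a 8×2 matrix over Z this has rank 2, with invariant factors (1,1).

Now H_k = ker ∂_k / im ∂_{k+1}, so:

  H_0: rank C_0 − rank ∂_1 = 6 − 5 = 1, and the invariant factors of ∂_1 are all 1, so H_0 ≅ Z.
  H_1: rank ker ∂_1 − rank ∂_2 = (8 − 5) − 2 = 1, and the invariant factors of ∂_2 are all 1, so H_1 ≅ Z.
  H_2: rank ker ∂_2 − rank ∂_3 = (2 − 2) − 0 = 0, and there is no ∂_3, so H_2 ≅ 0.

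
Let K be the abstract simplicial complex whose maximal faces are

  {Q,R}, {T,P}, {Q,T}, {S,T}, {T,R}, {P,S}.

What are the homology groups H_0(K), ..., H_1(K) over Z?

Fix the vertex order P < Q < R < S < T and write every simplex with vertices in increasing order. Then dim K = 1 and the simplices of K are:

  0-simplices (5): P, Q, R, S, T
  1-simplices (6): PS, PT, QR, QT, RT, ST

giving chain groups C_0 ≅ Z^5, C_1 ≅ Z^6.

∂_1: C_1 → C_0 maps an edge to its endpoints' difference, ∂[p,q] = q − p.
As a 5×6 matrix over Z this has rank 4, with invariant factors (1,1,1,1).

Now H_k = ker ∂_k / im ∂_{k+1}, so:

  H_0: rank C_0 − rank ∂_1 = 5 − 4 = 1, and the invariant factors of ∂_1 are all 1, so H_0 = Z.
  H_1: rank ker ∂_1 − rank ∂_2 = (6 − 4) − 0 = 2, and there is no ∂_2, so H_1 = Z^2.

As a check, the Euler characteristic is 5 − 6 = -1, which agrees with 1 − 2 = -1.

H_0 ≅ Z,  H_1 ≅ Z^2.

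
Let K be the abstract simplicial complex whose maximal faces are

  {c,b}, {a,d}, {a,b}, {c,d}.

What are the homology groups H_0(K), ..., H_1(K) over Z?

K has 4 vertices, 4 edges.
rank ∂_0 = 0, rank ∂_1 = 3 ⇒ b_0 = 4 − 0 − 3 = 1; all invariant factors of ∂_1 are 1 so no torsion. So H_0 = Z.
rank ∂_1 = 3, rank ∂_2 = 0 ⇒ b_1 = 4 − 3 − 0 = 1. So H_1 = Z.

H_0 ≅ Z,  H_1 ≅ Z.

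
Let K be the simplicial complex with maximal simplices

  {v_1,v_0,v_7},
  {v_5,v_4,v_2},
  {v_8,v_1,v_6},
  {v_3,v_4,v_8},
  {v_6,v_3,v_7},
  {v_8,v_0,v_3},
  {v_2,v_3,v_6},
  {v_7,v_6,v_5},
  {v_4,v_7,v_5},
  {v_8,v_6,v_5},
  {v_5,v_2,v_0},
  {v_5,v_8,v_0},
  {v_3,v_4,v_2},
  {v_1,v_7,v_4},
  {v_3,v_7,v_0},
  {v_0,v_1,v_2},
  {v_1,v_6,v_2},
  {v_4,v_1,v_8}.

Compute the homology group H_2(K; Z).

H_2 = Z.

Fix the vertex order v_0 < v_1 < v_2 < v_3 < v_4 < v_5 < v_6 < v_7 < v_8 and write every simplex with vertices in increasing order. Then dim K = 2 and the simplices of K are:

  0-simplices (9): [v_0], [v_1], [v_2], [v_3], [v_4], [v_5], [v_6], [v_7], [v_8]
  1-simplices (27): (27 of them)
  2-simplices (18): (18 of them)

Hence C_0 ≅ Z^9, C_1 ≅ Z^27, C_2 ≅ Z^18.

Boundary ∂_1: C_1 → C_0 maps an edge to its endpoints' difference, ∂[p,q] = q − p. For instance
  ∂[v_3,v_8] = [v_8] − [v_3].
The resulting 9×27 matrix has rank 8, and its Smith normal form has invariant factors (1,1,1,1,1,1,1,1).

Boundary ∂_2: C_2 → C_1 maps a triangle to the signed sum of its edges. For instance
  ∂[v_0,v_2,v_5] = [v_2,v_5] − [v_0,v_5] + [v_0,v_2],
  ∂[v_2,v_3,v_4] = [v_3,v_4] − [v_2,v_4] + [v_2,v_3].
This gives a 27×18 integer matrix of rank 17; reducing to Smith normal form yields diagonal entries (1,1,1,1,1,1,1,1,1,1,1,1,1,1,1,1,1).

From H_k ≅ ker(∂_k) / im(∂_{k+1}) we obtain:

  H_2: rank ker ∂_2 − rank ∂_3 = (18 − 17) − 0 = 1, and there is no ∂_3, so H_2 ≅ Z.

(K is a triangulation of the torus T^2.)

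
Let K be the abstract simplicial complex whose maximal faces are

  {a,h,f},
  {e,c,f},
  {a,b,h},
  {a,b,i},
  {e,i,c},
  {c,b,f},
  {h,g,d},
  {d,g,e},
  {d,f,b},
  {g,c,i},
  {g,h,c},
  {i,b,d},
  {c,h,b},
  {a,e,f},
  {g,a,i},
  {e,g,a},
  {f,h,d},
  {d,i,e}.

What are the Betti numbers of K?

K has 9 vertices, 27 edges, 18 triangles.
rank ∂_0 = 0, rank ∂_1 = 8 ⇒ b_0 = 9 − 0 − 8 = 1; all invariant factors of ∂_1 are 1 so no torsion. So H_0 ≅ Z.
rank ∂_1 = 8, rank ∂_2 = 18 ⇒ b_1 = 27 − 8 − 18 = 1; ∂_2 has invariant factor(s) [2] giving torsion. So H_1 ≅ Z ⊕ Z/2Z.
rank ∂_2 = 18, rank ∂_3 = 0 ⇒ b_2 = 18 − 18 − 0 = 0. So H_2 ≅ 0.

b_0 = 1, b_1 = 1, b_2 = 0.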